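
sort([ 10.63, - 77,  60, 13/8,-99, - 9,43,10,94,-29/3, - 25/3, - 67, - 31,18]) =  [ - 99, - 77, -67, - 31, - 29/3, - 9, - 25/3,13/8 , 10, 10.63, 18, 43, 60,94]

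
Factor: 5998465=5^1*11^1*109063^1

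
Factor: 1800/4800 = 2^( - 3) *3^1 = 3/8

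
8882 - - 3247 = 12129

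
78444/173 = 78444/173=453.43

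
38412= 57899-19487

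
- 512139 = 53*( - 9663 ) 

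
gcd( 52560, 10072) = 8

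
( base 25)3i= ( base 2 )1011101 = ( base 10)93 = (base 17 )58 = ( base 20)4D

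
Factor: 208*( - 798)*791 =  - 131293344 = - 2^5*3^1*7^2*13^1*19^1 *113^1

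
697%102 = 85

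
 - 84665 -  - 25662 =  - 59003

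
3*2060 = 6180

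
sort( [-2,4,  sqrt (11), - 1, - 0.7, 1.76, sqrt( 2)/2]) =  [ - 2, - 1 , - 0.7,sqrt( 2)/2,1.76, sqrt(11), 4] 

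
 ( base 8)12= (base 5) 20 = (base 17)a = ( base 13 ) A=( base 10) 10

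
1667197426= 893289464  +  773907962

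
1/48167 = 1/48167= 0.00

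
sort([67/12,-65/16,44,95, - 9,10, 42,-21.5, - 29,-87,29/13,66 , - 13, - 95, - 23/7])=[- 95,-87, - 29,-21.5, - 13, - 9,-65/16,  -  23/7, 29/13,67/12, 10,42,44,66, 95]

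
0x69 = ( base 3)10220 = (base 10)105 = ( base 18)5F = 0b1101001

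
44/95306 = 22/47653=0.00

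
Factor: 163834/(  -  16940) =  - 2^(- 1 )*5^( - 1)*7^( - 1 )* 677^1 = - 677/70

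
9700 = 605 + 9095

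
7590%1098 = 1002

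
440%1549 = 440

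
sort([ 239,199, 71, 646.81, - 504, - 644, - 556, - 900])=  [ - 900, - 644,-556,-504, 71, 199,239, 646.81 ] 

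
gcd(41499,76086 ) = 27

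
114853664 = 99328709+15524955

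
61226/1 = 61226 = 61226.00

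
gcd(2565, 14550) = 15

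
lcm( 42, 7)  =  42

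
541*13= 7033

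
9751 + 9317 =19068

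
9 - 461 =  - 452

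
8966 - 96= 8870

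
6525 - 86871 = -80346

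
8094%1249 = 600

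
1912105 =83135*23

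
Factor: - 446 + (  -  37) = -483=   - 3^1*7^1 * 23^1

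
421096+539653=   960749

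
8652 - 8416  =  236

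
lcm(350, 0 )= 0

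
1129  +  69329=70458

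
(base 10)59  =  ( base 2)111011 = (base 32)1r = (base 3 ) 2012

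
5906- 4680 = 1226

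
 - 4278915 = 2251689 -6530604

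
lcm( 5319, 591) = 5319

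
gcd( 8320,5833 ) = 1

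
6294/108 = 1049/18 = 58.28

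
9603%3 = 0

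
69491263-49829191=19662072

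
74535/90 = 828  +  1/6 =828.17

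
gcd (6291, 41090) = 1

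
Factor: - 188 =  - 2^2*47^1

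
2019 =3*673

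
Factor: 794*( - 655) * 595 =  -  309441650 = - 2^1*5^2*7^1*17^1*131^1*397^1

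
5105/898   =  5105/898 = 5.68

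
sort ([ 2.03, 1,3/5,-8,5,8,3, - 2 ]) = [ - 8,-2,  3/5,1,2.03, 3, 5, 8]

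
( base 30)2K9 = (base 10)2409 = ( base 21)59f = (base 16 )969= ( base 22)4lb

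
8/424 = 1/53 = 0.02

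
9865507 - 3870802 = 5994705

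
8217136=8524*964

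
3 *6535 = 19605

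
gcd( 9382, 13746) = 2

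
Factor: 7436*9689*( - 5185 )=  - 2^2*5^1*11^1*13^2*17^1*61^1*9689^1 = -373565789740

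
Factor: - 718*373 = - 2^1*359^1*373^1 =- 267814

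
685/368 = 685/368 = 1.86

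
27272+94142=121414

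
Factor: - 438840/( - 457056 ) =265/276 = 2^( - 2)* 3^( - 1 )*5^1*23^( - 1)*53^1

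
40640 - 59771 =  - 19131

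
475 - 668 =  - 193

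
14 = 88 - 74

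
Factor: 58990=2^1 * 5^1*17^1*347^1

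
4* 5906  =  23624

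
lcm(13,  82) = 1066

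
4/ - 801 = - 1 + 797/801 = - 0.00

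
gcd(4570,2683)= 1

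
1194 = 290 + 904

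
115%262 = 115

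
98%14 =0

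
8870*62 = 549940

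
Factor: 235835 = 5^1*101^1 * 467^1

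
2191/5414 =2191/5414 = 0.40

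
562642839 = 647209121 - 84566282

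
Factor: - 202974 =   -  2^1*3^1*33829^1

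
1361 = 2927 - 1566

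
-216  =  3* ( - 72)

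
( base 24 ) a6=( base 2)11110110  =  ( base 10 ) 246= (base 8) 366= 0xf6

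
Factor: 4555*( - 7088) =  - 2^4*5^1*443^1* 911^1 = - 32285840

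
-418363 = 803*( - 521)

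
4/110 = 2/55  =  0.04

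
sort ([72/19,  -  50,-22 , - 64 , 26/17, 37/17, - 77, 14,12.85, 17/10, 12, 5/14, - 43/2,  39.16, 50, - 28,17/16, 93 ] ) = [ - 77, - 64, - 50, - 28, - 22, - 43/2, 5/14,  17/16,  26/17, 17/10, 37/17, 72/19,12, 12.85 , 14, 39.16, 50, 93]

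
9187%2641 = 1264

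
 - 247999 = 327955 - 575954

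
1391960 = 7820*178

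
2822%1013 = 796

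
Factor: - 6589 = - 11^1*599^1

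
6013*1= 6013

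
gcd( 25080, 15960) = 2280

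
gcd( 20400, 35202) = 6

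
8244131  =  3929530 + 4314601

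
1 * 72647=72647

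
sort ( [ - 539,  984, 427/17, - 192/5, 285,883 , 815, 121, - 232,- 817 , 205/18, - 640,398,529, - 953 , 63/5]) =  [ -953 ,- 817, - 640,-539, - 232,  -  192/5,  205/18,63/5, 427/17,121,285,398,529,815,883 , 984]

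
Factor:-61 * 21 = - 1281 = - 3^1*7^1*61^1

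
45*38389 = 1727505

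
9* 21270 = 191430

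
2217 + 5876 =8093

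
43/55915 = 43/55915 =0.00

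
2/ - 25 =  - 2/25 = - 0.08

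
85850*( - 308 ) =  - 26441800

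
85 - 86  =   - 1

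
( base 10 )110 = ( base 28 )3Q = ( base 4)1232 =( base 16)6E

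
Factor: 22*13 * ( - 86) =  - 24596=-2^2*11^1*13^1*43^1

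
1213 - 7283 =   -  6070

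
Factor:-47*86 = -4042 = -2^1*43^1*47^1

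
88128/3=29376 = 29376.00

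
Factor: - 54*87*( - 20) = 93960= 2^3 * 3^4 * 5^1*29^1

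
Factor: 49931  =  7^2*1019^1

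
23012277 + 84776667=107788944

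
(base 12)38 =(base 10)44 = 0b101100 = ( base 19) 26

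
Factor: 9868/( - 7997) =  - 2^2*11^( - 1)*727^( - 1)*2467^1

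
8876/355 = 25 + 1/355 = 25.00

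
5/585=1/117 = 0.01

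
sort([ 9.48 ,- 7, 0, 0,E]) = [ - 7,0, 0,E,9.48 ]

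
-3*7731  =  -23193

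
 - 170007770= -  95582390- 74425380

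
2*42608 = 85216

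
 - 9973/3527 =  - 9973/3527 = -2.83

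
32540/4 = 8135 = 8135.00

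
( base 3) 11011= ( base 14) 80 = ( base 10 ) 112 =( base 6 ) 304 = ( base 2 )1110000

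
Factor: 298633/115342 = 2^( - 1 )*101^( - 1)*523^1 = 523/202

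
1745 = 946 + 799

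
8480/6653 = 8480/6653 = 1.27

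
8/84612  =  2/21153 = 0.00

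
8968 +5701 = 14669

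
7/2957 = 7/2957 = 0.00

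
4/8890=2/4445   =  0.00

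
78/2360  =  39/1180 = 0.03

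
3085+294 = 3379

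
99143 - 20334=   78809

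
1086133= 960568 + 125565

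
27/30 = 9/10 =0.90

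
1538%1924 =1538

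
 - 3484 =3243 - 6727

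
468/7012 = 117/1753 = 0.07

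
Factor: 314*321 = 2^1*3^1*107^1*157^1 = 100794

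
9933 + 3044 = 12977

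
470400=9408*50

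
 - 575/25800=  -  23/1032 = - 0.02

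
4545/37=4545/37 = 122.84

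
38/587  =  38/587 = 0.06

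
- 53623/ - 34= 53623/34  =  1577.15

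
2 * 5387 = 10774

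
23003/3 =7667 + 2/3 = 7667.67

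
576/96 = 6 = 6.00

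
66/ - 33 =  -2/1 = -  2.00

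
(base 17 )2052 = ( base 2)10011010111001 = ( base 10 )9913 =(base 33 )93d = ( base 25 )fld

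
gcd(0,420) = 420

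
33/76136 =33/76136 =0.00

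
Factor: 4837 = 7^1*691^1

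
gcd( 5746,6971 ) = 1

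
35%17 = 1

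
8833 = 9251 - 418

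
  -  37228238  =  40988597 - 78216835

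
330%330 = 0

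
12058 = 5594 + 6464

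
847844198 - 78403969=769440229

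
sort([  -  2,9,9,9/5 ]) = [- 2, 9/5, 9 , 9]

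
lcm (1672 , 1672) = 1672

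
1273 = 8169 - 6896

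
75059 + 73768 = 148827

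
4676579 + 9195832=13872411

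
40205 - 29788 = 10417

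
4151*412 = 1710212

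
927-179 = 748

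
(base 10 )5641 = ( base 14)20ad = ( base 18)H77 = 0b1011000001001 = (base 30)681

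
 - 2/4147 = - 1 + 4145/4147 =- 0.00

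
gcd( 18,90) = 18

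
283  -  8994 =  - 8711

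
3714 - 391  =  3323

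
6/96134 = 3/48067 =0.00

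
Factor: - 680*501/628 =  - 2^1*3^1*5^1*17^1* 157^( - 1)*167^1 = -85170/157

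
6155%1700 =1055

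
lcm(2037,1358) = 4074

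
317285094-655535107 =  - 338250013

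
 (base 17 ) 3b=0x3e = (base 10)62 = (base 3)2022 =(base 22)2I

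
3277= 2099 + 1178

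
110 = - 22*( - 5 )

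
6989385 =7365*949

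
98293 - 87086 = 11207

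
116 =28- - 88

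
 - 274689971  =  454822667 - 729512638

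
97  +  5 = 102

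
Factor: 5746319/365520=2^( - 4)*3^(- 1)*5^( - 1)*1523^( -1)*5746319^1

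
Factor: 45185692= 2^2*11296423^1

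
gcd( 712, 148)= 4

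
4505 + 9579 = 14084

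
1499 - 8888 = -7389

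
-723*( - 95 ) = 68685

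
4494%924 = 798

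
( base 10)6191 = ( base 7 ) 24023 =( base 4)1200233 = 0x182F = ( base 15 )1C7B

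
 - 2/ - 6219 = 2/6219 = 0.00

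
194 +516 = 710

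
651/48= 13 + 9/16 = 13.56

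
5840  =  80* 73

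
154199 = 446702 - 292503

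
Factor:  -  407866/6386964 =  - 203933/3193482 = - 2^( - 1 )*3^( - 1)*19^( - 1)*47^1 * 109^ (- 1) * 257^( - 1 )*4339^1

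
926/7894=463/3947 = 0.12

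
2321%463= 6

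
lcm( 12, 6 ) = 12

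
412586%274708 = 137878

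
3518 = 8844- 5326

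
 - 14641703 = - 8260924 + -6380779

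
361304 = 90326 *4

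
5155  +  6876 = 12031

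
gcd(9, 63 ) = 9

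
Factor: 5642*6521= 36791482 = 2^1*7^1*13^1*31^1*6521^1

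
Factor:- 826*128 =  - 2^8*7^1*59^1 = - 105728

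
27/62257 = 27/62257 = 0.00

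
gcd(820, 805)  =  5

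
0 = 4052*0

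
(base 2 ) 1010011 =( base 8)123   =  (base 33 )2H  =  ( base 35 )2D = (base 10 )83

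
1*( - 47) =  - 47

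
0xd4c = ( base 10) 3404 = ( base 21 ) 7F2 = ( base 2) 110101001100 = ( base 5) 102104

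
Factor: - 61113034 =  - 2^1*29^1*269^1*3917^1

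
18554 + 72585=91139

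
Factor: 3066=2^1*3^1  *7^1*73^1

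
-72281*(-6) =433686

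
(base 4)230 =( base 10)44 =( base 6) 112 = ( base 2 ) 101100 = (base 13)35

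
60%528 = 60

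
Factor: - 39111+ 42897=3786 = 2^1*3^1*631^1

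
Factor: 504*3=2^3 *3^3 * 7^1= 1512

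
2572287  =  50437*51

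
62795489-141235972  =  -78440483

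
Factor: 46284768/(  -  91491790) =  - 23142384/45745895 = - 2^4*3^2*5^( - 1) * 13^(  -  1 )*17^( - 1)*41399^ ( - 1)*160711^1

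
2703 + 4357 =7060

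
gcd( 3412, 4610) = 2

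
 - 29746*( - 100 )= 2974600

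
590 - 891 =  - 301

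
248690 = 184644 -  - 64046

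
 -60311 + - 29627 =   -  89938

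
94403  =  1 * 94403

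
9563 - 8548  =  1015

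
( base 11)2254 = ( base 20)783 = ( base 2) 101110010011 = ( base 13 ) 146c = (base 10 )2963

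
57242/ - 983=-57242/983 = -58.23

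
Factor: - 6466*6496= -42003136 = -2^6*7^1*29^1*53^1*61^1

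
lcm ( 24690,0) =0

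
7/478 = 7/478 = 0.01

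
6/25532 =3/12766 = 0.00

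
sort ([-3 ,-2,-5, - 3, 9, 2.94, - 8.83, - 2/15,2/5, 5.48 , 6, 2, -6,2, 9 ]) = [-8.83, - 6, - 5, - 3,-3, - 2, - 2/15,2/5, 2, 2,2.94, 5.48,6, 9,  9 ] 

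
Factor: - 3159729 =- 3^5*13003^1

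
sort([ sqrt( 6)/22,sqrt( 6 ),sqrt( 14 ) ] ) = [ sqrt(6)/22,sqrt( 6 ), sqrt(14)] 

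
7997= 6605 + 1392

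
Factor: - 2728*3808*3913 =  - 2^8*7^2* 11^1*13^1 * 17^1*31^1*43^1 = -  40649120512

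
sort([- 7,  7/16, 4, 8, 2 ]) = [-7, 7/16, 2, 4, 8]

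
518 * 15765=8166270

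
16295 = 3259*5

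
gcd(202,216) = 2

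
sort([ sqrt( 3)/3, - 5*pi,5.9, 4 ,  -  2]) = [ - 5*pi, - 2 , sqrt ( 3)/3,4, 5.9] 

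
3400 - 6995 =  - 3595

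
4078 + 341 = 4419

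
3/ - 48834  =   - 1/16278 = -  0.00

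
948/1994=474/997= 0.48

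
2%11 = 2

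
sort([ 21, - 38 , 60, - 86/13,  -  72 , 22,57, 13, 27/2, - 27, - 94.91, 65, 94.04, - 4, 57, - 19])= [ - 94.91,  -  72, - 38, - 27, - 19, - 86/13, - 4, 13, 27/2, 21,22, 57, 57, 60,65,94.04 ]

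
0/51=0=0.00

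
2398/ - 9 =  - 2398/9 = - 266.44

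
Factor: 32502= 2^1*3^1*5417^1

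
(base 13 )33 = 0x2a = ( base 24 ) 1i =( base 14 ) 30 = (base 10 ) 42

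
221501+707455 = 928956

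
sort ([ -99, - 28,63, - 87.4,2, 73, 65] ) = [-99, - 87.4,-28, 2,63, 65, 73]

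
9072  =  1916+7156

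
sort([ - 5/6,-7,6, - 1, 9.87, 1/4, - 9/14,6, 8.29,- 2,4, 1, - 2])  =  [-7, - 2, - 2, - 1,  -  5/6,-9/14, 1/4, 1,4, 6, 6,8.29, 9.87] 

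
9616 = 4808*2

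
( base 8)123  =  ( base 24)3B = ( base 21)3K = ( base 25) 38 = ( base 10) 83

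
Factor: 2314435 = 5^1 * 462887^1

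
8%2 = 0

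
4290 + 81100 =85390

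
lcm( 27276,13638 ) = 27276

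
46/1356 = 23/678 = 0.03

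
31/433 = 31/433 = 0.07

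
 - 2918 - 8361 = -11279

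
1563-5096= - 3533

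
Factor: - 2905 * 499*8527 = - 12360696565 =- 5^1*7^1*83^1*499^1*8527^1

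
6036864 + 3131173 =9168037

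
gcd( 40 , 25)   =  5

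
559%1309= 559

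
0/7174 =0 = 0.00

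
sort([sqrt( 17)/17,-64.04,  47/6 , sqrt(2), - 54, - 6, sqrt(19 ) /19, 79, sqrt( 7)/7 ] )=[-64.04,-54,-6, sqrt( 19) /19, sqrt(17 ) /17,sqrt(7)/7,sqrt( 2), 47/6, 79]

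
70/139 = 70/139 = 0.50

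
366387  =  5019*73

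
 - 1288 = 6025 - 7313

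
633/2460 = 211/820 =0.26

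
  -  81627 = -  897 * 91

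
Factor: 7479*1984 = 14838336= 2^6*3^3*31^1*277^1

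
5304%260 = 104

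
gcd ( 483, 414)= 69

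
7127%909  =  764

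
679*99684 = 67685436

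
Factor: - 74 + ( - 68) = -2^1*71^1 = -142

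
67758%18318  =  12804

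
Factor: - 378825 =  - 3^1*5^2*5051^1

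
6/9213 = 2/3071 = 0.00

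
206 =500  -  294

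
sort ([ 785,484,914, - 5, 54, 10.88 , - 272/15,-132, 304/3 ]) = [  -  132,  -  272/15, - 5,10.88,54,304/3, 484, 785, 914] 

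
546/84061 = 546/84061 = 0.01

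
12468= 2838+9630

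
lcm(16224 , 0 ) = 0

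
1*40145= 40145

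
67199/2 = 33599  +  1/2 = 33599.50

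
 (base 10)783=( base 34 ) N1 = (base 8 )1417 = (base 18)279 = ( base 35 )md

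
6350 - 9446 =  - 3096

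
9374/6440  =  4687/3220 = 1.46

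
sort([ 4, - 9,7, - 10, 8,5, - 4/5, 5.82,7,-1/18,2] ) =[ - 10,  -  9  ,-4/5, - 1/18, 2,4,5,5.82, 7, 7,8]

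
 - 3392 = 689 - 4081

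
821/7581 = 821/7581 = 0.11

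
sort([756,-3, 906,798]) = [ -3,756, 798, 906]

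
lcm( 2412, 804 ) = 2412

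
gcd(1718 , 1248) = 2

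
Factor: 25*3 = 75=3^1*5^2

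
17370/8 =2171 + 1/4 = 2171.25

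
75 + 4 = 79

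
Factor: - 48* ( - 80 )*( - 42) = -161280 = - 2^9*3^2*5^1*7^1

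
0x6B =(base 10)107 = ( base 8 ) 153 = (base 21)52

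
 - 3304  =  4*( - 826)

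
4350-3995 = 355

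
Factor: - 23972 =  - 2^2*13^1*461^1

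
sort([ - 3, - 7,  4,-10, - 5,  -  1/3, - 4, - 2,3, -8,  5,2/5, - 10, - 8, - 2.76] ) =[ - 10, - 10, - 8, - 8, - 7, - 5, - 4, - 3, - 2.76, - 2, -1/3,2/5, 3, 4,5 ] 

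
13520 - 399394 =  - 385874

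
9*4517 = 40653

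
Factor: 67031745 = 3^1*5^1*11^1*406253^1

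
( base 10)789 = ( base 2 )1100010101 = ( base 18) 27F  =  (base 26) 149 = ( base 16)315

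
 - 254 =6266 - 6520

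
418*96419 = 40303142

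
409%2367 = 409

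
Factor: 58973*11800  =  2^3 * 5^2  *  17^1*59^1* 3469^1 = 695881400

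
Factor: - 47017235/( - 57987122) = 2^(  -  1 )*5^1*31^1*967^( - 1 )*29983^( - 1) *303337^1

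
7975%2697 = 2581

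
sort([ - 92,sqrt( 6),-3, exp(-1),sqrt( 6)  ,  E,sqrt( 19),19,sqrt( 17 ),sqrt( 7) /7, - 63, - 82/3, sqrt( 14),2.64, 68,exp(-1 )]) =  [ -92, - 63,-82/3,-3, exp( - 1), exp( - 1),sqrt( 7 )/7,  sqrt(6),sqrt( 6),2.64, E,sqrt(14),sqrt(17), sqrt( 19),19,68]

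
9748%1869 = 403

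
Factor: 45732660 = 2^2*3^1*5^1 * 762211^1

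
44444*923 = 41021812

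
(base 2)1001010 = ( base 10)74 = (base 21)3B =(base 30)2e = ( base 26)2m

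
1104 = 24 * 46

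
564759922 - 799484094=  - 234724172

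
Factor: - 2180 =-2^2*5^1 * 109^1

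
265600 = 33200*8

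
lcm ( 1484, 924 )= 48972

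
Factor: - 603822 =  -  2^1 * 3^1*157^1*641^1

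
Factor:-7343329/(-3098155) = 5^( - 1 )*7^1*19^1*601^( - 1 )*1031^( - 1 )*55213^1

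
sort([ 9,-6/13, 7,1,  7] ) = [ - 6/13,1, 7 , 7,9]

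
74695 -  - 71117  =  145812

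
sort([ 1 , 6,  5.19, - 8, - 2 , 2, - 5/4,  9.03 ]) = [ - 8 , - 2, - 5/4,1 , 2 , 5.19,6, 9.03] 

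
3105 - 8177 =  - 5072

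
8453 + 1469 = 9922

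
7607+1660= 9267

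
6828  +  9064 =15892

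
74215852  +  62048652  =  136264504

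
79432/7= 11347+3/7 = 11347.43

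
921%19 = 9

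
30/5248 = 15/2624 = 0.01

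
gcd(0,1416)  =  1416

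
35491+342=35833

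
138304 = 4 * 34576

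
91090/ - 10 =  - 9109 + 0/1 = -9109.00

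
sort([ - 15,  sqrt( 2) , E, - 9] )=[ - 15, - 9, sqrt( 2), E]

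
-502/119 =- 502/119   =  -4.22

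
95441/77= 1239+38/77 = 1239.49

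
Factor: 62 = 2^1*31^1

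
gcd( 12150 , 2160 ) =270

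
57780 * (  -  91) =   -  5257980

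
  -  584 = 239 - 823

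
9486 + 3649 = 13135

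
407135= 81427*5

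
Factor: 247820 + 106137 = 17^1 * 47^1 * 443^1 = 353957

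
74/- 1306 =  - 1 + 616/653 = -0.06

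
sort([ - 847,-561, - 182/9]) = [ - 847 , - 561, - 182/9]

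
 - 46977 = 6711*( - 7)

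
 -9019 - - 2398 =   -  6621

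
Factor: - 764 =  - 2^2 * 191^1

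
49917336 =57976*861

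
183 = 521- 338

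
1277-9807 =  -8530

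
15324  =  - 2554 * ( - 6) 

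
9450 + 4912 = 14362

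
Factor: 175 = 5^2*7^1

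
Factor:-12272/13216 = -2^(-1)*7^ ( - 1) * 13^1=- 13/14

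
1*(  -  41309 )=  - 41309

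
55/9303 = 55/9303 =0.01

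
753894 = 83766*9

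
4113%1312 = 177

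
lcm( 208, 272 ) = 3536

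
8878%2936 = 70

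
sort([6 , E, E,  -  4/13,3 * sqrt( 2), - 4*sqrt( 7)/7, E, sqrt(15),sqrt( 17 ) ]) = [ - 4*sqrt(7 )/7, - 4/13, E, E, E, sqrt ( 15 ), sqrt(17),3*sqrt( 2), 6]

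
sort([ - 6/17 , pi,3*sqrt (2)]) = [- 6/17, pi,  3*sqrt( 2)]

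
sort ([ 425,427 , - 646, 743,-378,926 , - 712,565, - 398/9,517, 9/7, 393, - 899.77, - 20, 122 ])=[ - 899.77, - 712, - 646, - 378,-398/9, - 20, 9/7, 122, 393,425, 427, 517, 565, 743,926] 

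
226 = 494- 268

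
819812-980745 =-160933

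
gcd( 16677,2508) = 3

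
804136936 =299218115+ 504918821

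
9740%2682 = 1694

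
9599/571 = 16 +463/571= 16.81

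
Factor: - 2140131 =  - 3^1*7^1 * 223^1*457^1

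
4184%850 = 784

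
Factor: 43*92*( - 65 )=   -  257140 = -2^2*5^1*13^1 * 23^1*43^1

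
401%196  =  9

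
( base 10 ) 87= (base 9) 106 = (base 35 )2h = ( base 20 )47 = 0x57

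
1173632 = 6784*173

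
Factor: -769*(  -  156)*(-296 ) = -35509344 = - 2^5 *3^1*13^1*37^1 * 769^1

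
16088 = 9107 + 6981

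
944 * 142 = 134048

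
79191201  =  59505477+19685724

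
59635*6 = 357810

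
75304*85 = 6400840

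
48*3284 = 157632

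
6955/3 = 6955/3 = 2318.33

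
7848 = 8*981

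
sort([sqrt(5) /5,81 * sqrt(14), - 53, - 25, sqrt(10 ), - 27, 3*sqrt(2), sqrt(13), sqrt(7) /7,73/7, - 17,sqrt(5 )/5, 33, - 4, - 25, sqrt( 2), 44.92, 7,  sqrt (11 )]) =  [ - 53,-27, - 25, - 25, - 17,-4, sqrt(7)/7,sqrt(5 ) /5, sqrt(5) /5,sqrt( 2 ),sqrt( 10 ),sqrt(11 ), sqrt(13 ),3*sqrt(2) , 7,73/7, 33, 44.92, 81 *sqrt(14 ) ]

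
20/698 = 10/349 = 0.03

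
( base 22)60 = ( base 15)8C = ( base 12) B0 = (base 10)132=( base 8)204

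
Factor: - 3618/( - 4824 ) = 2^ ( - 2) * 3^1 = 3/4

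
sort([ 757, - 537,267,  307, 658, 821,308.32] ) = [-537, 267,307  ,  308.32,658,757, 821 ] 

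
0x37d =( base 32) rt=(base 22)1ID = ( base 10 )893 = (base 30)tn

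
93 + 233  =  326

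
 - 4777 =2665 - 7442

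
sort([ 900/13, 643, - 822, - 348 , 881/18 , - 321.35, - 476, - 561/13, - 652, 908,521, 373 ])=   [  -  822, - 652, - 476, - 348 , - 321.35 , - 561/13,881/18,900/13,373,521,643, 908]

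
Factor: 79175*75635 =5988401125  =  5^3 * 7^1*2161^1*3167^1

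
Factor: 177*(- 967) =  - 3^1*59^1*967^1 = - 171159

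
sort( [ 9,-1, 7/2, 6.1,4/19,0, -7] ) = [-7 , - 1, 0, 4/19 , 7/2, 6.1,9]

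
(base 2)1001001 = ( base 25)2N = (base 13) 58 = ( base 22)37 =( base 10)73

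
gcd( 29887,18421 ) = 13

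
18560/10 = 1856 = 1856.00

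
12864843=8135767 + 4729076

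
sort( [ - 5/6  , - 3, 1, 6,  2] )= [ - 3, - 5/6, 1,2,  6]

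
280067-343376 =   -  63309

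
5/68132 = 5/68132 = 0.00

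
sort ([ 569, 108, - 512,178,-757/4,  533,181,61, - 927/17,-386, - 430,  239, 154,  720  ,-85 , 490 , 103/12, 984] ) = [ - 512, - 430, - 386,  -  757/4,-85,-927/17, 103/12, 61, 108,154, 178,181 , 239, 490, 533, 569, 720,984]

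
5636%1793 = 257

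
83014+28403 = 111417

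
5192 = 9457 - 4265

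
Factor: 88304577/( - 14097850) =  - 2^( - 1)*3^1*5^(- 2)*13^(-1) *23^ (-2 ) * 41^ ( - 1) *29434859^1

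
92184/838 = 110 + 2/419 = 110.00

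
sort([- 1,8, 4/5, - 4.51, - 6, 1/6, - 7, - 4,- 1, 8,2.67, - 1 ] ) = [- 7, - 6, - 4.51,  -  4,-1 , - 1, - 1, 1/6, 4/5,2.67,8, 8] 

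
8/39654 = 4/19827 = 0.00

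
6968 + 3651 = 10619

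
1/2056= 1/2056 = 0.00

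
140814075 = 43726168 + 97087907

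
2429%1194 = 41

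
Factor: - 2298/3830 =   -  3/5 = - 3^1*5^ ( - 1 )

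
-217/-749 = 31/107 = 0.29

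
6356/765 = 8 + 236/765  =  8.31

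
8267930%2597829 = 474443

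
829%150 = 79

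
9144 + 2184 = 11328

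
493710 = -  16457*( - 30)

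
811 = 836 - 25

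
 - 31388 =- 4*7847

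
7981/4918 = 7981/4918  =  1.62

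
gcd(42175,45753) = 1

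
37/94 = 37/94 = 0.39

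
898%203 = 86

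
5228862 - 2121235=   3107627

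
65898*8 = 527184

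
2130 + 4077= 6207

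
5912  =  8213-2301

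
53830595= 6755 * 7969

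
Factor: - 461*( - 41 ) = 41^1*461^1 = 18901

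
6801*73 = 496473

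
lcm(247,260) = 4940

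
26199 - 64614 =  - 38415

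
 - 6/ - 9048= 1/1508 = 0.00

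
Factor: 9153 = 3^4*113^1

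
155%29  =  10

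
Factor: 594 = 2^1 * 3^3*11^1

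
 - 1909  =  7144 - 9053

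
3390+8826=12216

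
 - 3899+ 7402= 3503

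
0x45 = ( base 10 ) 69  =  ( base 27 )2f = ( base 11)63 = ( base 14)4D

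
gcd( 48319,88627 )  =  1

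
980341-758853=221488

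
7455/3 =2485 =2485.00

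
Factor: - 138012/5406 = -434/17 = - 2^1*7^1*17^( - 1)*31^1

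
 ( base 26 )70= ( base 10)182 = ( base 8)266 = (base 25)77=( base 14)D0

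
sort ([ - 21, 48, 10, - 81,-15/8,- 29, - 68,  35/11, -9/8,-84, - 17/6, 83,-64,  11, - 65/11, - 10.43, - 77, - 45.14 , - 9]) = [-84, - 81,- 77, - 68,-64 , - 45.14,-29,-21, - 10.43, - 9,  -  65/11 , -17/6, - 15/8, - 9/8, 35/11,10 , 11,48, 83]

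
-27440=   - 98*280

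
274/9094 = 137/4547 =0.03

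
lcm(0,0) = 0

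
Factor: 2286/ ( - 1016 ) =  - 9/4 = - 2^(- 2 )*3^2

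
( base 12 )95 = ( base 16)71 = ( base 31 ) 3K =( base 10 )113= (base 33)3E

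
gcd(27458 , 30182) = 2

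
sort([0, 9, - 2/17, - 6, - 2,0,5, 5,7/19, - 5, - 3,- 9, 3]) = [ - 9, - 6, - 5,- 3 ,  -  2,  -  2/17,0 , 0 , 7/19,3, 5,5,9 ] 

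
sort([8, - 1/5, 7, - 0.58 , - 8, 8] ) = [ - 8, - 0.58, - 1/5,7, 8,  8]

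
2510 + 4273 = 6783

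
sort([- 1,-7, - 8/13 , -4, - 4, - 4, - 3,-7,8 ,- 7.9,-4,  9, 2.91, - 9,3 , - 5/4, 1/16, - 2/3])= [ - 9,  -  7.9,-7, - 7,-4 ,  -  4,-4, - 4, -3 ,-5/4,-1,-2/3, -8/13 , 1/16,2.91, 3,8 , 9 ] 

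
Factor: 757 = 757^1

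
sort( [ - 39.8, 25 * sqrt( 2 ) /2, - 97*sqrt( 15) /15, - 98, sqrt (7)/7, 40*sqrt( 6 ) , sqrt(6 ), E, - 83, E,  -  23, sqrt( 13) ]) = [ - 98, - 83, - 39.8, - 97*sqrt ( 15) /15, - 23, sqrt(7) /7,sqrt( 6), E , E, sqrt( 13), 25*sqrt(2)/2, 40*sqrt( 6) ]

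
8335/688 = 12 + 79/688 = 12.11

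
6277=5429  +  848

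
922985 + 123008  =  1045993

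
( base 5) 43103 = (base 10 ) 2903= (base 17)A0D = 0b101101010111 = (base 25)4g3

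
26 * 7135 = 185510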